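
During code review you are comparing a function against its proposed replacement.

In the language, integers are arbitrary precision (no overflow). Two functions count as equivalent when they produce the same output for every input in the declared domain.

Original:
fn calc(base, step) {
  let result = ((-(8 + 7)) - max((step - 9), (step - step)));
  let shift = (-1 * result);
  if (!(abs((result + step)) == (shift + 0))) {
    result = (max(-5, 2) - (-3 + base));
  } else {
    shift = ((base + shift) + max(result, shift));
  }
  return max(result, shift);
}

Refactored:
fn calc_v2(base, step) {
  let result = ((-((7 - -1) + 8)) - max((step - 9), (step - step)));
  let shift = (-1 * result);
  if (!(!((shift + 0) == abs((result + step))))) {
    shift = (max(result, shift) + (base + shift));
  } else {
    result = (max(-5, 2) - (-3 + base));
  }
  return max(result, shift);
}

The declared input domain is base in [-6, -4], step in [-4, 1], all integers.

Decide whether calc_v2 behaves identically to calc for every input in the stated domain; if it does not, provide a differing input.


Consider the input base=-6, step=-4.
calc: result becomes -15; next shift becomes 15; next (!(abs((result + step)) == (shift + 0))) evaluates to true; next result becomes 11; next final value 15
calc_v2: result becomes -16; next shift becomes 16; next (!(!((shift + 0) == abs((result + step))))) evaluates to false; next result becomes 11; next final value 16
15 vs 16 — the two versions disagree here.
verdict: not equivalent; witness: base=-6, step=-4


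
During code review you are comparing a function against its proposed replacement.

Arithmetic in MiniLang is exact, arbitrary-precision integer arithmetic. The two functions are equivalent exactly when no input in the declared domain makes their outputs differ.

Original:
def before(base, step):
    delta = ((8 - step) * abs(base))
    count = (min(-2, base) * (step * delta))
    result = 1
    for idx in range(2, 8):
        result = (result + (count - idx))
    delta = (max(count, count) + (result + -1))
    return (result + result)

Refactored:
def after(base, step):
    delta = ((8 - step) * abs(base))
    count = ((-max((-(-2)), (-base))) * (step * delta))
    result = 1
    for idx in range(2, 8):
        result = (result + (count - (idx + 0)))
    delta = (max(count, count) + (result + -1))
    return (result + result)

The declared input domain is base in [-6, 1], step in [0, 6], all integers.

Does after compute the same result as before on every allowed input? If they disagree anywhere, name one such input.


Comparing the listings, the differences include: min/max/abs usage differs, and constant usage differs, and arithmetic usage differs.
As a probe, take base=-5, step=6: before runs delta = 10; count = -300; result = 1; [idx=2]; result = -301; [idx=3]; result = -604; [idx=4]; result = -908; [idx=5]; result = -1213; [idx=6]; result = -1519; [idx=7]; result = -1826; delta = -2127; return -3652; after runs delta = 10; count = -300; result = 1; [idx=2]; result = -301; [idx=3]; result = -604; [idx=4]; result = -908; [idx=5]; result = -1213; [idx=6]; result = -1519; [idx=7]; result = -1826; delta = -2127; return -3652; both end at -3652.
Across all 56 domain points the two functions coincide.
verdict: equivalent


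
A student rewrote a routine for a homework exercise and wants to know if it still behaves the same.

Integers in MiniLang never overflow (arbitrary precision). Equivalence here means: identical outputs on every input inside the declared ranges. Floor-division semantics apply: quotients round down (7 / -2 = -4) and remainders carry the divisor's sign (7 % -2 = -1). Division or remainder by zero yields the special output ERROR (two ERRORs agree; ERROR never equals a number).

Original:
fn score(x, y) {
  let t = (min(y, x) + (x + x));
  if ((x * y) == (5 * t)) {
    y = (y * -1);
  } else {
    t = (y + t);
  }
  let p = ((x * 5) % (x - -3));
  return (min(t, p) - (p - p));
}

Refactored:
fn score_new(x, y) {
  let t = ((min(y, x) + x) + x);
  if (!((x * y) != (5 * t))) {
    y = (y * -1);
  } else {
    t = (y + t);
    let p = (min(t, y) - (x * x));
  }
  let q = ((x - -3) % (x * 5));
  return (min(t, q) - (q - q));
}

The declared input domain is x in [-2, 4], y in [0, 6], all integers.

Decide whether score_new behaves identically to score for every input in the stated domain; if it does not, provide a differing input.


There is a counterexample at x=-2, y=0: -6 on one side, -9 on the other.
score: t becomes -6; next ((x * y) == (5 * t)) evaluates to false; next t becomes -6; next p becomes 0; next final value -6
score_new: t becomes -6; next (!((x * y) != (5 * t))) evaluates to false; next t becomes -6; next p becomes -10; next q becomes -9; next final value -9
verdict: not equivalent; witness: x=-2, y=0


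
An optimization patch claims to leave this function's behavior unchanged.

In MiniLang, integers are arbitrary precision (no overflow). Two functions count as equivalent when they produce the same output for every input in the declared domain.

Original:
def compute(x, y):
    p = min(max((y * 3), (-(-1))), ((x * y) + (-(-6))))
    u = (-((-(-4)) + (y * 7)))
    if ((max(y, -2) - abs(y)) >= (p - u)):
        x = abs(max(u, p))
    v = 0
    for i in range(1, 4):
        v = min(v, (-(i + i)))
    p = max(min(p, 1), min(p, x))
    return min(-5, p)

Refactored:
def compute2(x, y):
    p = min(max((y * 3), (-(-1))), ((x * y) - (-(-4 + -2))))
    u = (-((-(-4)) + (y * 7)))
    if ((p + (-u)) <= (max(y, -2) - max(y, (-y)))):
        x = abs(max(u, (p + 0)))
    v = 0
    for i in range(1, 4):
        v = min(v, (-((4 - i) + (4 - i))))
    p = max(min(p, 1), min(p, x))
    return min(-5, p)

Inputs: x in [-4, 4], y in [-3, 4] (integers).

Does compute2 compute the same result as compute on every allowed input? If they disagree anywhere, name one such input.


Evaluate both at x=-4, y=0.
compute: p = 1; u = -4; ((max(y, -2) - abs(y)) >= (p - u)) -> false; v = 0; [i=1]; v = -2; [i=2]; v = -4; [i=3]; v = -6; p = 1; return -5
compute2: p = -6; u = -4; ((p + (-u)) <= (max(y, -2) - max(y, (-y)))) -> true; x = 4; v = 0; [i=1]; v = -6; [i=2]; v = -6; [i=3]; v = -6; p = -6; return -6
-5 against -6: the behavior changed.
verdict: not equivalent; witness: x=-4, y=0


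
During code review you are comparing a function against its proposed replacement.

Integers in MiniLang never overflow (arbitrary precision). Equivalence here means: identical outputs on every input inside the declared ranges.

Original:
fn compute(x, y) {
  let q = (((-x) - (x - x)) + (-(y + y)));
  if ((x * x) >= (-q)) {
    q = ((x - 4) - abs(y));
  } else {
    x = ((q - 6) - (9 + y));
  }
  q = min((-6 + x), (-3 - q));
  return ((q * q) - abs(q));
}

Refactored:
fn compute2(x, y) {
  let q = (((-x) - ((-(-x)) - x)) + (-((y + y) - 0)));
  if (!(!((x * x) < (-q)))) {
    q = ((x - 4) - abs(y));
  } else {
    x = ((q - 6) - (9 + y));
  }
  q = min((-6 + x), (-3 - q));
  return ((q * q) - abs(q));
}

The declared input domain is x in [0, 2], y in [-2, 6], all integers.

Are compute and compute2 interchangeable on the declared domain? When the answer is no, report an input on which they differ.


The rewrite breaks on x=0, y=-2, where the results are 30 and 210.
compute: q = 4; ((x * x) >= (-q)) -> true; q = -6; q = -6; return 30
compute2: q = 4; (!(!((x * x) < (-q)))) -> false; x = -9; q = -15; return 210
verdict: not equivalent; witness: x=0, y=-2


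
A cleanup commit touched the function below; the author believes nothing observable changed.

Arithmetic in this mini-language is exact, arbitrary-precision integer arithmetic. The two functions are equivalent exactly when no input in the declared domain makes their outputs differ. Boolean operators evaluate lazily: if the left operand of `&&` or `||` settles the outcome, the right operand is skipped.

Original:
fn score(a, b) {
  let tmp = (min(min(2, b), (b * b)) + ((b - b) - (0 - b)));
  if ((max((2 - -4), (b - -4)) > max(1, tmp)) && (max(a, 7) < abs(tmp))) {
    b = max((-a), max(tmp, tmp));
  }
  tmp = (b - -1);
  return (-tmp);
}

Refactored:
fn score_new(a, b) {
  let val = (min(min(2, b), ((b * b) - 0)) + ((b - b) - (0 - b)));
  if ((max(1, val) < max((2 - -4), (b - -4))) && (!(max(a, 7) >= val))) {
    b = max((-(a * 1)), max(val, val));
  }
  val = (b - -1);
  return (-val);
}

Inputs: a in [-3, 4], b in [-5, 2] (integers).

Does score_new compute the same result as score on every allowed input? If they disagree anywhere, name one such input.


Consider the input a=-3, b=-5.
score: tmp=-10, then ((max((2 - -4), (b - -4)) > max(1, tmp)) && (max(a, 7) < abs(tmp))) is true, then b=3, then tmp=4, then returns -4
score_new: val=-10, then ((max(1, val) < max((2 - -4), (b - -4))) && (!(max(a, 7) >= val))) is false, then val=-4, then returns 4
-4 != 4, so the rewrite changes behavior.
verdict: not equivalent; witness: a=-3, b=-5


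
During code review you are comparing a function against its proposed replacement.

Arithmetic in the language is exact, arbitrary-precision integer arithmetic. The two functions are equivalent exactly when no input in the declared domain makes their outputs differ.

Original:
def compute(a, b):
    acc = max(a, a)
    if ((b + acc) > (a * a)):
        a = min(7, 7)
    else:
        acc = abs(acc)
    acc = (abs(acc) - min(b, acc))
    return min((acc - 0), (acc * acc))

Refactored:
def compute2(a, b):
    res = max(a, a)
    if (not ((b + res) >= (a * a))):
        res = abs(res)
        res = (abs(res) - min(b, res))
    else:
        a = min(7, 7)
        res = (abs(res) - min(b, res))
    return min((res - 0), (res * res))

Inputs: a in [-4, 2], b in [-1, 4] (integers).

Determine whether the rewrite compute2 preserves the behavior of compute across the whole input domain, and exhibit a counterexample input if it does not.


These are not equivalent — on a=-1, b=2 the outputs split (0 vs 2).
compute: acc := -1 | ((b + acc) > (a * a)): false | acc := 1 | acc := 0 | result 0
compute2: res := -1 | (not ((b + res) >= (a * a))): false | a := 7 | res := 2 | result 2
verdict: not equivalent; witness: a=-1, b=2


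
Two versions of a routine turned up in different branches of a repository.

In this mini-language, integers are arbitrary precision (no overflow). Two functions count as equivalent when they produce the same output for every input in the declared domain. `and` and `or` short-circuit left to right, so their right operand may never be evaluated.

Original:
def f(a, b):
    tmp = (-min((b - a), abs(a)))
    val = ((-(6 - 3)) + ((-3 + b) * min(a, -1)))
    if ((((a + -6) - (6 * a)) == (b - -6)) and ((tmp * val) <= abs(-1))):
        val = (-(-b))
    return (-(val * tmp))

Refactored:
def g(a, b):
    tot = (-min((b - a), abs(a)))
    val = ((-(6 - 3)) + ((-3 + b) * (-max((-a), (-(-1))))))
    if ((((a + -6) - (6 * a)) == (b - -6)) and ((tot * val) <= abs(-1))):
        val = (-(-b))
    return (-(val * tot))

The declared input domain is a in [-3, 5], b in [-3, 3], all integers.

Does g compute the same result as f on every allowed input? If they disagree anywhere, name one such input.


Changes here: local variable names differ, plus min/max/abs usage differs; the full 63-point sweep finds no disagreement.
verdict: equivalent


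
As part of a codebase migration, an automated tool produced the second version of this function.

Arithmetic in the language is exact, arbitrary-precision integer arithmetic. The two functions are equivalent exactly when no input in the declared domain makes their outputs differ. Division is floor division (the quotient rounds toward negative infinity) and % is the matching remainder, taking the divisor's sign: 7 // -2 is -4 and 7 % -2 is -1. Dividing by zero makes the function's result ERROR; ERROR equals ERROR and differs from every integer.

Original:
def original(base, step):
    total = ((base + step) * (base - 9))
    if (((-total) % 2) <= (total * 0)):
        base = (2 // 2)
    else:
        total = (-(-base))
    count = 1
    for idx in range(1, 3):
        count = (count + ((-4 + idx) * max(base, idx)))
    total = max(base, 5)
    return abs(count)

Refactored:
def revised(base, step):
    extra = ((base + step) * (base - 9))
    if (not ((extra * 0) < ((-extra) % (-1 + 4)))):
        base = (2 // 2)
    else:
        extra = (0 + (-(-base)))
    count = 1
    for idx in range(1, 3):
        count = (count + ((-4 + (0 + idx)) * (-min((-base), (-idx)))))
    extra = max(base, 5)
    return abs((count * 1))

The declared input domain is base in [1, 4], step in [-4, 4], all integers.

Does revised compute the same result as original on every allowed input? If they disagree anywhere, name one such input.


Take base=2, step=-4.
original: total := 14 | (((-total) % 2) <= (total * 0)): true | base := 1 | count := 1 | iter idx=1: | count := -2 | iter idx=2: | count := -6 | total := 5 | result 6
revised: extra := 14 | (not ((extra * 0) < ((-extra) % (-1 + 4)))): false | extra := 2 | count := 1 | iter idx=1: | count := -5 | iter idx=2: | count := -9 | extra := 5 | result 9
6 against 9: the behavior changed.
verdict: not equivalent; witness: base=2, step=-4


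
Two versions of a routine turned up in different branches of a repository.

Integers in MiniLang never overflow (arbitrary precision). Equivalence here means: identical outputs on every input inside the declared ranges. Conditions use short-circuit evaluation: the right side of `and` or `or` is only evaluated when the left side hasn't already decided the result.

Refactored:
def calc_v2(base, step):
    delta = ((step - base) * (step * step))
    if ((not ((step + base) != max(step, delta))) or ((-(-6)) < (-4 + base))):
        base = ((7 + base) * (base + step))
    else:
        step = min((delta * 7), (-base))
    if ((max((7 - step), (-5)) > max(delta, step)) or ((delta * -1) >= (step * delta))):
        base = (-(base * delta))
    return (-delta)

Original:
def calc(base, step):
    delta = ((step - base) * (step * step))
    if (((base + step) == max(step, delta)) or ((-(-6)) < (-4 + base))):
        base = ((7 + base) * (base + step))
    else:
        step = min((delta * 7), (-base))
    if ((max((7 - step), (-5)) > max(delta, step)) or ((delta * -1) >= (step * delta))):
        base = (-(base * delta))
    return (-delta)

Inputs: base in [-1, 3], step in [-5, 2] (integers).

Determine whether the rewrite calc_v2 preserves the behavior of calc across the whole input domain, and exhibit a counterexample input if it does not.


This is a faithful refactor — comparison usage differs, boolean connective usage differs, but the computed results match everywhere.
As a probe, take base=0, step=-3: calc runs delta = -27; (((base + step) == max(step, delta)) or ((-(-6)) < (-4 + base))) -> true; base = -21; ((max((7 - step), (-5)) > max(delta, step)) or ((delta * -1) >= (step * delta))) -> true; base = -567; return 27; calc_v2 runs delta = -27; ((not ((step + base) != max(step, delta))) or ((-(-6)) < (-4 + base))) -> true; base = -21; ((max((7 - step), (-5)) > max(delta, step)) or ((delta * -1) >= (step * delta))) -> true; base = -567; return 27; both end at 27.
An exhaustive pass over the 40 declared inputs shows identical outputs.
verdict: equivalent


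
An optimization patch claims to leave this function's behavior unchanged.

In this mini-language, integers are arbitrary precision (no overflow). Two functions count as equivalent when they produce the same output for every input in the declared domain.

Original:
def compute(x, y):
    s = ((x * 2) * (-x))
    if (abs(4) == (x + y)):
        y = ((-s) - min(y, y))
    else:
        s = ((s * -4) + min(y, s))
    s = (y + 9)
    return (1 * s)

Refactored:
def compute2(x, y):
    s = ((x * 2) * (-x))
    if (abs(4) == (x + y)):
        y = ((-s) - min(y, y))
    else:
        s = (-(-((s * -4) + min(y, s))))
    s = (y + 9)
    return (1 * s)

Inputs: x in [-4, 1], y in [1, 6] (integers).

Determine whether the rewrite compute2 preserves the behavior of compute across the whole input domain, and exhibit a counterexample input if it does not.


Reading the diff, among the changes: same computation, different form.
Tracing x=-3, y=6: compute: s := -18 | (abs(4) == (x + y)): false | s := 54 | s := 15 | result 15 | compute2: s := -18 | (abs(4) == (x + y)): false | s := 54 | s := 15 | result 15 — matching result 15.
Every one of the 36 inputs gives matching results.
verdict: equivalent


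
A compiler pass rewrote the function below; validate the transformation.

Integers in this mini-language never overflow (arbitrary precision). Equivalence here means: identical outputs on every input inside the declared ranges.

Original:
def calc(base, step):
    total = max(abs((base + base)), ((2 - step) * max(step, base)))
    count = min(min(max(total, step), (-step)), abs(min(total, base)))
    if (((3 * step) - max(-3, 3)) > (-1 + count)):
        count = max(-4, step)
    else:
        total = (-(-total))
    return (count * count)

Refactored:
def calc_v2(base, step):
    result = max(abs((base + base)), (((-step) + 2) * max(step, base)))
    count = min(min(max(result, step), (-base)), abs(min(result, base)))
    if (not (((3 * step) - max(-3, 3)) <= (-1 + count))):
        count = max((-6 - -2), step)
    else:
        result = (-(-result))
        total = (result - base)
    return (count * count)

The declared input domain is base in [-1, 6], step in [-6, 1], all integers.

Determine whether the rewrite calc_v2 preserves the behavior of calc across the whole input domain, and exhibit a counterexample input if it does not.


There is a counterexample at base=-1, step=0: 0 on one side, 1 on the other.
calc: total becomes 2; next count becomes 0; next (((3 * step) - max(-3, 3)) > (-1 + count)) evaluates to false; next total becomes 2; next final value 0
calc_v2: result becomes 2; next count becomes 1; next (not (((3 * step) - max(-3, 3)) <= (-1 + count))) evaluates to false; next result becomes 2; next total becomes 3; next final value 1
verdict: not equivalent; witness: base=-1, step=0


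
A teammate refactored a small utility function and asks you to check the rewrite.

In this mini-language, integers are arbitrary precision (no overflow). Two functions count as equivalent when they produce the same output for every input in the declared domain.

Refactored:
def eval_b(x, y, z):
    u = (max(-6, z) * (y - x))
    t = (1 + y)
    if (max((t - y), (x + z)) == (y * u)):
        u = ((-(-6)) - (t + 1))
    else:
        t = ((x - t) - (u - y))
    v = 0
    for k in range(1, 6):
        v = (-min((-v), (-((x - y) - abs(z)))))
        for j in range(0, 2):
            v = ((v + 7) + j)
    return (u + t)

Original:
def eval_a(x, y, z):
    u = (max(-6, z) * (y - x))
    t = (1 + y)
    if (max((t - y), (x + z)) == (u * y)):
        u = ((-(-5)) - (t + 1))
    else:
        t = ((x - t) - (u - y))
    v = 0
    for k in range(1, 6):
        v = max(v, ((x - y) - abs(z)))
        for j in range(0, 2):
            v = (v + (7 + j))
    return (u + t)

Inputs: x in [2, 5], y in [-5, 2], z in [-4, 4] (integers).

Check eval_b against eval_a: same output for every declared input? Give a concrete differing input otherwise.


There is a counterexample at x=2, y=-1, z=1: 4 on one side, 5 on the other.
eval_a: u := -3 | t := 0 | (max((t - y), (x + z)) == (u * y)): true | u := 4 | v := 0 | iter k=1: | v := 2 | iter j=0: | v := 9 | iter j=1: | v := 17 | iter k=2: | v := 17 | iter j=0: | v := 24 | iter j=1: | v := 32 | iter k=3: | v := 32 | iter j=0: | v := 39 | iter j=1: | v := 47 | iter k=4: | v := 47 | iter j=0: | v := 54 | iter j=1: | v := 62 | iter k=5: | v := 62 | iter j=0: | v := 69 | iter j=1: | v := 77 | result 4
eval_b: u := -3 | t := 0 | (max((t - y), (x + z)) == (y * u)): true | u := 5 | v := 0 | iter k=1: | v := 2 | iter j=0: | v := 9 | iter j=1: | v := 17 | iter k=2: | v := 17 | iter j=0: | v := 24 | iter j=1: | v := 32 | iter k=3: | v := 32 | iter j=0: | v := 39 | iter j=1: | v := 47 | iter k=4: | v := 47 | iter j=0: | v := 54 | iter j=1: | v := 62 | iter k=5: | v := 62 | iter j=0: | v := 69 | iter j=1: | v := 77 | result 5
verdict: not equivalent; witness: x=2, y=-1, z=1


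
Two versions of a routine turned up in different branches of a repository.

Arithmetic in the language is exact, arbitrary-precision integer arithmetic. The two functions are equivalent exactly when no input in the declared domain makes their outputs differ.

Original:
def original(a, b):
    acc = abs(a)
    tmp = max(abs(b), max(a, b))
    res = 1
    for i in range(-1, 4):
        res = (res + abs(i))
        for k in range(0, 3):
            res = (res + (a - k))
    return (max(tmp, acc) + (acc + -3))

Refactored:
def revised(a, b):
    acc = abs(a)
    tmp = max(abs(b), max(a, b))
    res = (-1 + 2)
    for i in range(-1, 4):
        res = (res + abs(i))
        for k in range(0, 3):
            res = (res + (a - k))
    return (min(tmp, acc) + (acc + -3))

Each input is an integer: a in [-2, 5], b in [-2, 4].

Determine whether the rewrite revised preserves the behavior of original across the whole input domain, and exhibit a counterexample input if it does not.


a=-2, b=-1 yields 1 from original but 0 from revised.
verdict: not equivalent; witness: a=-2, b=-1


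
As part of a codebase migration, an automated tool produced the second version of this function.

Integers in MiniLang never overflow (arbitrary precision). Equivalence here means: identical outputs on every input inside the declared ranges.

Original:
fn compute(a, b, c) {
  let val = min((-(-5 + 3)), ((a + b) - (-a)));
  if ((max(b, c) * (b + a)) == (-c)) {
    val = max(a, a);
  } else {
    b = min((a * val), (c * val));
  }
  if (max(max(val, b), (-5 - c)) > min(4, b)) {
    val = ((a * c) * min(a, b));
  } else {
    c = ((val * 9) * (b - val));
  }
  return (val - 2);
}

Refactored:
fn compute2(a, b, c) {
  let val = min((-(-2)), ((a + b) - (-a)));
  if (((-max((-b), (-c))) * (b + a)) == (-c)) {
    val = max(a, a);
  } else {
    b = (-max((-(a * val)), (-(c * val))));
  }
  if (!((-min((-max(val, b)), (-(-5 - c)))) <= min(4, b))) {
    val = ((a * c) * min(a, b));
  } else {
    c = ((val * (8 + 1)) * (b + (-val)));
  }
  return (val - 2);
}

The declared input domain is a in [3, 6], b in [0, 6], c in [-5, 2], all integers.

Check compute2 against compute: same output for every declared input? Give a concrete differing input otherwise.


On input a=3, b=1, c=-4, compute returns -14 while compute2 returns 94.
verdict: not equivalent; witness: a=3, b=1, c=-4


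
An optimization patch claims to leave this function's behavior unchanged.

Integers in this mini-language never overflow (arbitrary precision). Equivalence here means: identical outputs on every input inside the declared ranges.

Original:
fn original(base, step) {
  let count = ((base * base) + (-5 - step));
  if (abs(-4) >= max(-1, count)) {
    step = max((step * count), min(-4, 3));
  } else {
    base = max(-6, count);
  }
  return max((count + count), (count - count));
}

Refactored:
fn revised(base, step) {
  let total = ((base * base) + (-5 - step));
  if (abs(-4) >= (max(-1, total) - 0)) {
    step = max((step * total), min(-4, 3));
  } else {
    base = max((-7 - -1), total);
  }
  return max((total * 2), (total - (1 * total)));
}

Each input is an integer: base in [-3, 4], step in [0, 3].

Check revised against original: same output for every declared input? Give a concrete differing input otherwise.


Equivalent — the differences include local variable names differ, plus arithmetic usage differs, plus constant usage differs, yet no declared input distinguishes the two.
One worked example (base=0, step=3) — original: count becomes -8; next (abs(-4) >= max(-1, count)) evaluates to true; next step becomes -4; next final value 0; revised: total becomes -8; next (abs(-4) >= (max(-1, total) - 0)) evaluates to true; next step becomes -4; next final value 0; agreement on 0.
Across all 32 domain points the two functions coincide.
verdict: equivalent


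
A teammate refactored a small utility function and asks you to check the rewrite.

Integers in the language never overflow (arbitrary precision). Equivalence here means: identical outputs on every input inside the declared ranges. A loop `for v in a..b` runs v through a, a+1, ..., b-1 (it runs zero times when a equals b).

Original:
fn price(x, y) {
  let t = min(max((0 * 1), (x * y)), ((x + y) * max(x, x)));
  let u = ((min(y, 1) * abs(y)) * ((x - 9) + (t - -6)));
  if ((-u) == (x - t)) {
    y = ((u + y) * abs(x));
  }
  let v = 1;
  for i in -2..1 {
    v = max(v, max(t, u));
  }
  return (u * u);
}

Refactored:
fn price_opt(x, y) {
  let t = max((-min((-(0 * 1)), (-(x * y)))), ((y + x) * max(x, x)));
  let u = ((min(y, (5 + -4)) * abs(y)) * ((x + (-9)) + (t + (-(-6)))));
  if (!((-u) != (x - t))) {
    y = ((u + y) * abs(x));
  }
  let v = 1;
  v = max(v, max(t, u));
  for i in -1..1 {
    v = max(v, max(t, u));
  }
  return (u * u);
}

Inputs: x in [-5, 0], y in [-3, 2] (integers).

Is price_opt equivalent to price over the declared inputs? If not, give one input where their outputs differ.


Consider the input x=-5, y=-3.
price: t := 15 | u := -63 | ((-u) == (x - t)): false | v := 1 | iter i=-2: | v := 15 | iter i=-1: | v := 15 | iter i=0: | v := 15 | result 3969
price_opt: t := 40 | u := -288 | (!((-u) != (x - t))): false | v := 1 | v := 40 | iter i=-1: | v := 40 | iter i=0: | v := 40 | result 82944
3969 vs 82944 — the two versions disagree here.
verdict: not equivalent; witness: x=-5, y=-3


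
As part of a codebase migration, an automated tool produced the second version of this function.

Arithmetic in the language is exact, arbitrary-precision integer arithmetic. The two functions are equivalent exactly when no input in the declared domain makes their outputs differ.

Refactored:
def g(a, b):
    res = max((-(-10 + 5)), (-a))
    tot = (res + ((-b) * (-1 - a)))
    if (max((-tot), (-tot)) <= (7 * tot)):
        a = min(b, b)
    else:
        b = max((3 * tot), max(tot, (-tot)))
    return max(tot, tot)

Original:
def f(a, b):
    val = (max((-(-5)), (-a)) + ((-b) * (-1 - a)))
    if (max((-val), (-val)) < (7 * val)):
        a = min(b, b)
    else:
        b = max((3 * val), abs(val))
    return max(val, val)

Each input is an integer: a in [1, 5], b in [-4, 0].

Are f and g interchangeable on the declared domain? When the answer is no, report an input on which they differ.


One difference looks behavioral, but it never changes the outcome for any declared input.
Tracing a=5, b=-3: f: val becomes -13; next (max((-val), (-val)) < (7 * val)) evaluates to false; next b becomes 13; next final value -13 | g: res becomes 5; next tot becomes -13; next (max((-tot), (-tot)) <= (7 * tot)) evaluates to false; next b becomes 13; next final value -13 — matching result -13.
Sweeping the whole domain (25 inputs) finds no disagreement.
verdict: equivalent


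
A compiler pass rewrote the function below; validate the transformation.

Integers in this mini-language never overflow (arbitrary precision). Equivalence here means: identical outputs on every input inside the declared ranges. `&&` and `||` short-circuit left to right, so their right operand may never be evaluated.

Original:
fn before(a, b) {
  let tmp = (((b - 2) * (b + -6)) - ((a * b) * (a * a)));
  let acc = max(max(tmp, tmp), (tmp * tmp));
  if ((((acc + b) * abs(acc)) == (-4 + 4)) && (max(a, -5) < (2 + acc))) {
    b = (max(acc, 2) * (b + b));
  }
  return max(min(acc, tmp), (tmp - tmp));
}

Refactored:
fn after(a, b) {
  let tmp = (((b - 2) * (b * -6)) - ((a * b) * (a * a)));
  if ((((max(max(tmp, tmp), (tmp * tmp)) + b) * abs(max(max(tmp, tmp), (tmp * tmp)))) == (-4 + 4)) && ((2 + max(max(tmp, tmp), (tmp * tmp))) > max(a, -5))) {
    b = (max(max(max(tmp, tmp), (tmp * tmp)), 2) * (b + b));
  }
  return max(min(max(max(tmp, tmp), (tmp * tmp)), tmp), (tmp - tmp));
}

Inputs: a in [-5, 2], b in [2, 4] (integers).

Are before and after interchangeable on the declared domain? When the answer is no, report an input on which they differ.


Take a=-5, b=3.
before: tmp = 372; acc = 138384; ((((acc + b) * abs(acc)) == (-4 + 4)) && (max(a, -5) < (2 + acc))) -> false; return 372
after: tmp = 357; ((((max(max(tmp, tmp), (tmp * tmp)) + b) * abs(max(max(tmp, tmp), (tmp * tmp)))) == (-4 + 4)) && ((2 + max(max(tmp, tmp), (tmp * tmp))) > max(a, -5))) -> false; return 357
372 vs 357 — the two versions disagree here.
verdict: not equivalent; witness: a=-5, b=3


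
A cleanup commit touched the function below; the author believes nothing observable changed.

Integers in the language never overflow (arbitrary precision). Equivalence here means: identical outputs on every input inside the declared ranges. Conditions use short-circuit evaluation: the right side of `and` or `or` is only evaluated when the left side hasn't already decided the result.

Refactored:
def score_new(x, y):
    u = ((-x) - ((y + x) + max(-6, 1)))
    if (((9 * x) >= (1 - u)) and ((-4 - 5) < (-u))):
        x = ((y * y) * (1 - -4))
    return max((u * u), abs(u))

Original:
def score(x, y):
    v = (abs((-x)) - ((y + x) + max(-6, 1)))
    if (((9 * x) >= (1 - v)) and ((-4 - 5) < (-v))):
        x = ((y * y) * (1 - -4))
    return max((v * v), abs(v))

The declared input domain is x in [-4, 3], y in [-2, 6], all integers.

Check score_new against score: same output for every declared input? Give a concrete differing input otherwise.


Consider the input x=1, y=-1.
score: v = 0; (((9 * x) >= (1 - v)) and ((-4 - 5) < (-v))) -> true; x = 5; return 0
score_new: u = -2; (((9 * x) >= (1 - u)) and ((-4 - 5) < (-u))) -> true; x = 5; return 4
0 against 4: the behavior changed.
verdict: not equivalent; witness: x=1, y=-1


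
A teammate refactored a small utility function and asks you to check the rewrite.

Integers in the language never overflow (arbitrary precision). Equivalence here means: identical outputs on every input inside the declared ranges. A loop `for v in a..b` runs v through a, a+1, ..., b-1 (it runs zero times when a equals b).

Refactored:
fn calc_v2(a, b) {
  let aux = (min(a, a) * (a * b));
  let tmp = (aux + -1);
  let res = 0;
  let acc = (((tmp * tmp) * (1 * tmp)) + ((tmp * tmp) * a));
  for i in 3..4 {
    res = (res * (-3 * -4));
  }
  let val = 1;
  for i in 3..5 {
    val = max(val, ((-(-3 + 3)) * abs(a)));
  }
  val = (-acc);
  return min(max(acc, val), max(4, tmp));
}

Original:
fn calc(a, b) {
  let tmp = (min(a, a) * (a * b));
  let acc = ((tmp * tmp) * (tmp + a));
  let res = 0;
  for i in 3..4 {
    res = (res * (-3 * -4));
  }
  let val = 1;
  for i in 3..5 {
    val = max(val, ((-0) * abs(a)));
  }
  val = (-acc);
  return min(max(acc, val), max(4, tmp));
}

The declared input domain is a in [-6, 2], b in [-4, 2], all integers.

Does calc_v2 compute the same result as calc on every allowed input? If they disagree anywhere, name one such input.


a=-6, b=0 yields 0 from calc but 4 from calc_v2.
verdict: not equivalent; witness: a=-6, b=0


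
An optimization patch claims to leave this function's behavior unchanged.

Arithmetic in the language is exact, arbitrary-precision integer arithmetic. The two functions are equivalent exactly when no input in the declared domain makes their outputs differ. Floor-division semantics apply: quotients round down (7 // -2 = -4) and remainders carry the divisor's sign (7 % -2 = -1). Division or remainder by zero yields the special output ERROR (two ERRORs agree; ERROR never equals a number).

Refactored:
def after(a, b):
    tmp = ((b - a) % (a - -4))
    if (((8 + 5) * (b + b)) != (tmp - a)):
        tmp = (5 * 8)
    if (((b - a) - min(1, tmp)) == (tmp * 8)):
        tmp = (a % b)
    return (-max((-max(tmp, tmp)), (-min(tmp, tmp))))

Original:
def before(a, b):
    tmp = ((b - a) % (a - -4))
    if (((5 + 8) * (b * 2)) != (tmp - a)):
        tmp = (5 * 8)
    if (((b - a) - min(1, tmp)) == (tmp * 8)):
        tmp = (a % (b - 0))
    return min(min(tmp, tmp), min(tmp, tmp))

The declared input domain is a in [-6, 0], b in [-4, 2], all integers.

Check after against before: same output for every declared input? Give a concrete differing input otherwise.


Equivalent. The suspicious-looking change has no observable effect anywhere in the declared ranges.
An exhaustive pass over the 49 declared inputs shows identical outputs.
One worked example (a=-4, b=-4) — before: divide-by-zero, output ERROR; after: divide-by-zero, output ERROR; agreement on ERROR.
verdict: equivalent


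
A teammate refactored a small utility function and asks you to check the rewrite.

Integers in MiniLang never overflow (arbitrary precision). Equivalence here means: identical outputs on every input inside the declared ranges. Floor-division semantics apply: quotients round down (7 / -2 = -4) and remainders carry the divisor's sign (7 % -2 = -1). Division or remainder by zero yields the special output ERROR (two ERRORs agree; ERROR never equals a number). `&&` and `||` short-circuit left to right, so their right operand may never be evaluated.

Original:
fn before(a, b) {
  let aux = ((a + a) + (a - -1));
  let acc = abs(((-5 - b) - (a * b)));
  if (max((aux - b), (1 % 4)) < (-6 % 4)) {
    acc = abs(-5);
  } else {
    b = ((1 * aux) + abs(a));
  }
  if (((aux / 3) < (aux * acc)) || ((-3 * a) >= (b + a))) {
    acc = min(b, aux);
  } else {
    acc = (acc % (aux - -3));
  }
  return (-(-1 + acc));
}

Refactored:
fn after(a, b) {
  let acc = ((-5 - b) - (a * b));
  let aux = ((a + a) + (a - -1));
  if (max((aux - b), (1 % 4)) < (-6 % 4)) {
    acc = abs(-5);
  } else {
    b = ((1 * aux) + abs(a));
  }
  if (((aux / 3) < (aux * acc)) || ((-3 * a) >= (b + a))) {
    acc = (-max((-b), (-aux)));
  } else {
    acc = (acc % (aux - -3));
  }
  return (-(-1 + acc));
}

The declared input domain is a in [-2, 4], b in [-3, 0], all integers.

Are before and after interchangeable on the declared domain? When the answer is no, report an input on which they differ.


Not equivalent: a=0, b=-3 separates them (0 vs -1).
before: aux := 1 | acc := 2 | (max((aux - b), (1 % 4)) < (-6 % 4)): false | b := 1 | (((aux / 3) < (aux * acc)) || ((-3 * a) >= (b + a))): true | acc := 1 | result 0
after: acc := -2 | aux := 1 | (max((aux - b), (1 % 4)) < (-6 % 4)): false | b := 1 | (((aux / 3) < (aux * acc)) || ((-3 * a) >= (b + a))): false | acc := 2 | result -1
verdict: not equivalent; witness: a=0, b=-3


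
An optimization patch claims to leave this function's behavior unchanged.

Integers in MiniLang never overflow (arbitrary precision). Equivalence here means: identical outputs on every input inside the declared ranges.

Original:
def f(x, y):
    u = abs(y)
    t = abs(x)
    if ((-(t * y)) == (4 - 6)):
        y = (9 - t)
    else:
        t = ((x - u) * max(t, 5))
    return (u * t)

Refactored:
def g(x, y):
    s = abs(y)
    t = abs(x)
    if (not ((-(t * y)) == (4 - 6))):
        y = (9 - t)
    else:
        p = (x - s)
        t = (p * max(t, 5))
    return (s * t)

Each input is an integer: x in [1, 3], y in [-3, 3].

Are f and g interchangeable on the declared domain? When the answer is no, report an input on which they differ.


Evaluate both at x=1, y=-3.
f: u=3, then t=1, then ((-(t * y)) == (4 - 6)) is false, then t=-10, then returns -30
g: s=3, then t=1, then (not ((-(t * y)) == (4 - 6))) is true, then y=8, then returns 3
-30 vs 3 — the two versions disagree here.
verdict: not equivalent; witness: x=1, y=-3


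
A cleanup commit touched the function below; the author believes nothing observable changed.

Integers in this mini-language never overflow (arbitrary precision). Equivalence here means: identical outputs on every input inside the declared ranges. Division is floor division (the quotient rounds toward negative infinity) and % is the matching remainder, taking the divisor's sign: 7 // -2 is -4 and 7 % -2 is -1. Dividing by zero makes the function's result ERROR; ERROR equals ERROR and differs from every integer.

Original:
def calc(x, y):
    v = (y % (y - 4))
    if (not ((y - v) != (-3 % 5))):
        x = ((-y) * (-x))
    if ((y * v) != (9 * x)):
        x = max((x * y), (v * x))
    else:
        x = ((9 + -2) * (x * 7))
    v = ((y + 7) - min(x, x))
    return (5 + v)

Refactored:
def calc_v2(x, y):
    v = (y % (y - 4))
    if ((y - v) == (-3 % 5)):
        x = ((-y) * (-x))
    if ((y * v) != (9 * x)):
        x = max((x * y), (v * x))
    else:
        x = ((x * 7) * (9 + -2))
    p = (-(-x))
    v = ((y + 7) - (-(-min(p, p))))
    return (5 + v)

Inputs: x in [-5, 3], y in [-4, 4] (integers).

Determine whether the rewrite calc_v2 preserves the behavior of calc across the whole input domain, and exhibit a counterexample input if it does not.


Reading the diff, among the changes: local variable names differ; also comparison usage differs; also statement counts differ; also boolean connective usage differs.
Spot check at x=0, y=4 — calc: division by zero -> ERROR. calc_v2: division by zero -> ERROR. Both give ERROR.
Across all 81 domain points the two functions coincide.
verdict: equivalent


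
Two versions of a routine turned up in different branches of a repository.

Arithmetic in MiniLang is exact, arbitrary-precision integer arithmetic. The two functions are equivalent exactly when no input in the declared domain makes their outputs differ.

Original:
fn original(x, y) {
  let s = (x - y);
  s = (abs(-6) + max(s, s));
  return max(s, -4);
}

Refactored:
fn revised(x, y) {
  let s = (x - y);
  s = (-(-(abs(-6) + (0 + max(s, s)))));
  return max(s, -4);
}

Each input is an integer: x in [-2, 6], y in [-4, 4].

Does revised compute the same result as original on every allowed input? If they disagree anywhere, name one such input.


Although arithmetic usage differs; constant usage differs, 81/81 inputs agree.
verdict: equivalent


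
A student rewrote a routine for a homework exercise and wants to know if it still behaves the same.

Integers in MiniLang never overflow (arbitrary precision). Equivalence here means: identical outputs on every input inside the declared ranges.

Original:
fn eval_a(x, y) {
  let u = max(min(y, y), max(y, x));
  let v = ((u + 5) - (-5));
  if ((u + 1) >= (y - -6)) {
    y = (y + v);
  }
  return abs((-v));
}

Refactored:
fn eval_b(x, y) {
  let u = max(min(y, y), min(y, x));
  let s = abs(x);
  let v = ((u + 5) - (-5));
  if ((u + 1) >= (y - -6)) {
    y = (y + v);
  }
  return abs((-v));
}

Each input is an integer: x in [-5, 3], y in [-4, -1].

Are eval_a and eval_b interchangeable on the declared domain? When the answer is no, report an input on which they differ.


These are not equivalent — on x=-3, y=-4 the outputs split (7 vs 6).
eval_a: u = -3; v = 7; ((u + 1) >= (y - -6)) -> false; return 7
eval_b: u = -4; s = 3; v = 6; ((u + 1) >= (y - -6)) -> false; return 6
verdict: not equivalent; witness: x=-3, y=-4


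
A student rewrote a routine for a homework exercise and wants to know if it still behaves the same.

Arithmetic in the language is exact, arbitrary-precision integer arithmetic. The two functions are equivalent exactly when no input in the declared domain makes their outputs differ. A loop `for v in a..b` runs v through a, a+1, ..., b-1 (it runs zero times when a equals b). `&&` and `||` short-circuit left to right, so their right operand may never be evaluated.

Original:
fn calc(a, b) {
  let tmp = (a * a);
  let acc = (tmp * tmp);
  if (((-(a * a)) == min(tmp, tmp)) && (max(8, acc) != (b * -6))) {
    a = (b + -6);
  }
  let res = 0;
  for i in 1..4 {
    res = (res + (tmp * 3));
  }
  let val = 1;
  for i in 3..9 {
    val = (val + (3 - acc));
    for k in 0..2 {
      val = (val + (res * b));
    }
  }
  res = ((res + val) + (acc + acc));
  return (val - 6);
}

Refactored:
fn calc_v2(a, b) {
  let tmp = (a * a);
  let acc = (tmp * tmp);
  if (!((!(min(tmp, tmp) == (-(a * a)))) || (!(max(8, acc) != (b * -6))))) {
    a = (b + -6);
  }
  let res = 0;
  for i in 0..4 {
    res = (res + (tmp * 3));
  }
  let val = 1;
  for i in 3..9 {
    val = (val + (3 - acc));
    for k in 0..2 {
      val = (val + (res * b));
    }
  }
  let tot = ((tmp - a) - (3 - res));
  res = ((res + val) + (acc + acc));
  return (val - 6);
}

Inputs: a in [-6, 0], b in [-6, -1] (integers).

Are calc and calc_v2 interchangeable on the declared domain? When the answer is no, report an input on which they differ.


Evaluate both at a=-6, b=-6.
calc: tmp=36, then acc=1296, then (((-(a * a)) == min(tmp, tmp)) && (max(8, acc) != (b * -6))) is false, then res=0, then (i=1), then res=108, then (i=2), then res=216, then (i=3), then res=324, then val=1, then (i=3), then val=-1292, then (k=0), then val=-3236, then (k=1), then val=-5180, then (i=4), then val=-6473, then (k=0), then val=-8417, then (k=1), then val=-10361, then (i=5), then val=-11654, then (k=0), then val=-13598, then (k=1), then val=-15542, then (i=6), then val=-16835, then (k=0), then val=-18779, then (k=1), then val=-20723, then (i=7), then val=-22016, then (k=0), then val=-23960, then (k=1), then val=-25904, then (i=8), then val=-27197, then (k=0), then val=-29141, then (k=1), then val=-31085, then res=-28169, then returns -31091
calc_v2: tmp=36, then acc=1296, then (!((!(min(tmp, tmp) == (-(a * a)))) || (!(max(8, acc) != (b * -6))))) is false, then res=0, then (i=0), then res=108, then (i=1), then res=216, then (i=2), then res=324, then (i=3), then res=432, then val=1, then (i=3), then val=-1292, then (k=0), then val=-3884, then (k=1), then val=-6476, then (i=4), then val=-7769, then (k=0), then val=-10361, then (k=1), then val=-12953, then (i=5), then val=-14246, then (k=0), then val=-16838, then (k=1), then val=-19430, then (i=6), then val=-20723, then (k=0), then val=-23315, then (k=1), then val=-25907, then (i=7), then val=-27200, then (k=0), then val=-29792, then (k=1), then val=-32384, then (i=8), then val=-33677, then (k=0), then val=-36269, then (k=1), then val=-38861, then tot=471, then res=-35837, then returns -38867
-31091 != -38867, so the rewrite changes behavior.
verdict: not equivalent; witness: a=-6, b=-6
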